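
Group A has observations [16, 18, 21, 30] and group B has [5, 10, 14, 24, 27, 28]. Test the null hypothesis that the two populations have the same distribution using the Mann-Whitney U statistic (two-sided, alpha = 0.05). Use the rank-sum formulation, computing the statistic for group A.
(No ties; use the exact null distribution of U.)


Step 1: Combine and sort all 10 observations; assign midranks.
sorted (value, group): (5,Y), (10,Y), (14,Y), (16,X), (18,X), (21,X), (24,Y), (27,Y), (28,Y), (30,X)
ranks: 5->1, 10->2, 14->3, 16->4, 18->5, 21->6, 24->7, 27->8, 28->9, 30->10
Step 2: Rank sum for X: R1 = 4 + 5 + 6 + 10 = 25.
Step 3: U_X = R1 - n1(n1+1)/2 = 25 - 4*5/2 = 25 - 10 = 15.
       U_Y = n1*n2 - U_X = 24 - 15 = 9.
Step 4: No ties, so the exact null distribution of U (based on enumerating the C(10,4) = 210 equally likely rank assignments) gives the two-sided p-value.
Step 5: p-value = 0.609524; compare to alpha = 0.05. fail to reject H0.

U_X = 15, p = 0.609524, fail to reject H0 at alpha = 0.05.


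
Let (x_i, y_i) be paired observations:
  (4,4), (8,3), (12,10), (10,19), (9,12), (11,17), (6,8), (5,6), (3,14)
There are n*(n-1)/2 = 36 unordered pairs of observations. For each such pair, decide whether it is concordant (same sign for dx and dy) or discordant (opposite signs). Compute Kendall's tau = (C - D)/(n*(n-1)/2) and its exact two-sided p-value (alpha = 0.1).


Step 1: Enumerate the 36 unordered pairs (i,j) with i<j and classify each by sign(x_j-x_i) * sign(y_j-y_i).
  (1,2):dx=+4,dy=-1->D; (1,3):dx=+8,dy=+6->C; (1,4):dx=+6,dy=+15->C; (1,5):dx=+5,dy=+8->C
  (1,6):dx=+7,dy=+13->C; (1,7):dx=+2,dy=+4->C; (1,8):dx=+1,dy=+2->C; (1,9):dx=-1,dy=+10->D
  (2,3):dx=+4,dy=+7->C; (2,4):dx=+2,dy=+16->C; (2,5):dx=+1,dy=+9->C; (2,6):dx=+3,dy=+14->C
  (2,7):dx=-2,dy=+5->D; (2,8):dx=-3,dy=+3->D; (2,9):dx=-5,dy=+11->D; (3,4):dx=-2,dy=+9->D
  (3,5):dx=-3,dy=+2->D; (3,6):dx=-1,dy=+7->D; (3,7):dx=-6,dy=-2->C; (3,8):dx=-7,dy=-4->C
  (3,9):dx=-9,dy=+4->D; (4,5):dx=-1,dy=-7->C; (4,6):dx=+1,dy=-2->D; (4,7):dx=-4,dy=-11->C
  (4,8):dx=-5,dy=-13->C; (4,9):dx=-7,dy=-5->C; (5,6):dx=+2,dy=+5->C; (5,7):dx=-3,dy=-4->C
  (5,8):dx=-4,dy=-6->C; (5,9):dx=-6,dy=+2->D; (6,7):dx=-5,dy=-9->C; (6,8):dx=-6,dy=-11->C
  (6,9):dx=-8,dy=-3->C; (7,8):dx=-1,dy=-2->C; (7,9):dx=-3,dy=+6->D; (8,9):dx=-2,dy=+8->D
Step 2: C = 23, D = 13, total pairs = 36.
Step 3: tau = (C - D)/(n(n-1)/2) = (23 - 13)/36 = 0.277778.
Step 4: Exact two-sided p-value (enumerate n! = 362880 permutations of y under H0): p = 0.358488.
Step 5: alpha = 0.1. fail to reject H0.

tau_b = 0.2778 (C=23, D=13), p = 0.358488, fail to reject H0.


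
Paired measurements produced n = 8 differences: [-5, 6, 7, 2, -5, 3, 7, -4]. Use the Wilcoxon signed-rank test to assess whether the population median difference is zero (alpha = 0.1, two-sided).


Step 1: Drop any zero differences (none here) and take |d_i|.
|d| = [5, 6, 7, 2, 5, 3, 7, 4]
Step 2: Midrank |d_i| (ties get averaged ranks).
ranks: |5|->4.5, |6|->6, |7|->7.5, |2|->1, |5|->4.5, |3|->2, |7|->7.5, |4|->3
Step 3: Attach original signs; sum ranks with positive sign and with negative sign.
W+ = 6 + 7.5 + 1 + 2 + 7.5 = 24
W- = 4.5 + 4.5 + 3 = 12
(Check: W+ + W- = 36 should equal n(n+1)/2 = 36.)
Step 4: Test statistic W = min(W+, W-) = 12.
Step 5: Ties in |d|, so use the tie-corrected normal approximation.
        E[W] = n(n+1)/4 = 8*9/4 = 18.
        Tie groups: |d|=5 (t=2), |d|=7 (t=2); sum(t^3 - t) = 12.
        Var[W] = n(n+1)(2n+1)/24 - sum(t^3-t)/48 = 1224/24 - 12/48 = 50.75.
        z = (W - E[W]) / sqrt(Var[W]) = (12 - 18) / 7.1239 = -0.8422.
        Two-sided p = 2*Phi(z) = 0.399656.
Step 6: alpha = 0.1. fail to reject H0.

W+ = 24, W- = 12, W = min = 12, p = 0.399656, fail to reject H0.


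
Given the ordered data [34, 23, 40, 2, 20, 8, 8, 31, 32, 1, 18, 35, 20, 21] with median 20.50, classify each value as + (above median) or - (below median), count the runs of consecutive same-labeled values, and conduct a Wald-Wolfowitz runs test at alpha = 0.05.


Step 1: Compute median = 20.50; label A = above, B = below.
Labels in order: AAABBBBAABBABA  (n_A = 7, n_B = 7)
Step 2: Count runs R = 7.
Step 3: Under H0 (random ordering), E[R] = 2*n_A*n_B/(n_A+n_B) + 1 = 2*7*7/14 + 1 = 8.0000.
        Var[R] = 2*n_A*n_B*(2*n_A*n_B - n_A - n_B) / ((n_A+n_B)^2 * (n_A+n_B-1)) = 8232/2548 = 3.2308.
        SD[R] = 1.7974.
Step 4: Continuity-corrected z = (R + 0.5 - E[R]) / SD[R] = (7 + 0.5 - 8.0000) / 1.7974 = -0.2782.
Step 5: Two-sided p-value via normal approximation = 2*(1 - Phi(|z|)) = 0.780879.
Step 6: alpha = 0.05. fail to reject H0.

R = 7, z = -0.2782, p = 0.780879, fail to reject H0.


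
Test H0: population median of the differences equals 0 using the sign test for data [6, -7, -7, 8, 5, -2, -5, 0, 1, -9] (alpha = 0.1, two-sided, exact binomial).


Step 1: Discard zero differences. Original n = 10; n_eff = number of nonzero differences = 9.
Nonzero differences (with sign): +6, -7, -7, +8, +5, -2, -5, +1, -9
Step 2: Count signs: positive = 4, negative = 5.
Step 3: Under H0: P(positive) = 0.5, so the number of positives S ~ Bin(9, 0.5).
Step 4: Two-sided exact p-value = sum of Bin(9,0.5) probabilities at or below the observed probability = 1.000000.
Step 5: alpha = 0.1. fail to reject H0.

n_eff = 9, pos = 4, neg = 5, p = 1.000000, fail to reject H0.


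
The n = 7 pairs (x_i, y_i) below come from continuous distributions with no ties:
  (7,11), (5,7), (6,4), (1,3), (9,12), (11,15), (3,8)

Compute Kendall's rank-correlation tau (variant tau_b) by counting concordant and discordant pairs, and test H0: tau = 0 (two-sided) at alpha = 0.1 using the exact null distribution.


Step 1: Enumerate the 21 unordered pairs (i,j) with i<j and classify each by sign(x_j-x_i) * sign(y_j-y_i).
  (1,2):dx=-2,dy=-4->C; (1,3):dx=-1,dy=-7->C; (1,4):dx=-6,dy=-8->C; (1,5):dx=+2,dy=+1->C
  (1,6):dx=+4,dy=+4->C; (1,7):dx=-4,dy=-3->C; (2,3):dx=+1,dy=-3->D; (2,4):dx=-4,dy=-4->C
  (2,5):dx=+4,dy=+5->C; (2,6):dx=+6,dy=+8->C; (2,7):dx=-2,dy=+1->D; (3,4):dx=-5,dy=-1->C
  (3,5):dx=+3,dy=+8->C; (3,6):dx=+5,dy=+11->C; (3,7):dx=-3,dy=+4->D; (4,5):dx=+8,dy=+9->C
  (4,6):dx=+10,dy=+12->C; (4,7):dx=+2,dy=+5->C; (5,6):dx=+2,dy=+3->C; (5,7):dx=-6,dy=-4->C
  (6,7):dx=-8,dy=-7->C
Step 2: C = 18, D = 3, total pairs = 21.
Step 3: tau = (C - D)/(n(n-1)/2) = (18 - 3)/21 = 0.714286.
Step 4: Exact two-sided p-value (enumerate n! = 5040 permutations of y under H0): p = 0.030159.
Step 5: alpha = 0.1. reject H0.

tau_b = 0.7143 (C=18, D=3), p = 0.030159, reject H0.


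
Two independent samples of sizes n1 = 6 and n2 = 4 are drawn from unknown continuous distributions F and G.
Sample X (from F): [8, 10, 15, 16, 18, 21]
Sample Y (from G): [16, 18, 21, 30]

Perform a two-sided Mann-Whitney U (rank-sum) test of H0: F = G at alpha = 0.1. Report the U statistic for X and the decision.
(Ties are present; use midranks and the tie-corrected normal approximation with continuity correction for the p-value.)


Step 1: Combine and sort all 10 observations; assign midranks.
sorted (value, group): (8,X), (10,X), (15,X), (16,X), (16,Y), (18,X), (18,Y), (21,X), (21,Y), (30,Y)
ranks: 8->1, 10->2, 15->3, 16->4.5, 16->4.5, 18->6.5, 18->6.5, 21->8.5, 21->8.5, 30->10
Step 2: Rank sum for X: R1 = 1 + 2 + 3 + 4.5 + 6.5 + 8.5 = 25.5.
Step 3: U_X = R1 - n1(n1+1)/2 = 25.5 - 6*7/2 = 25.5 - 21 = 4.5.
       U_Y = n1*n2 - U_X = 24 - 4.5 = 19.5.
Step 4: Ties are present, so use the tie-corrected normal approximation (with continuity correction) for the p-value.
Step 5: p-value = 0.132026; compare to alpha = 0.1. fail to reject H0.

U_X = 4.5, p = 0.132026, fail to reject H0 at alpha = 0.1.


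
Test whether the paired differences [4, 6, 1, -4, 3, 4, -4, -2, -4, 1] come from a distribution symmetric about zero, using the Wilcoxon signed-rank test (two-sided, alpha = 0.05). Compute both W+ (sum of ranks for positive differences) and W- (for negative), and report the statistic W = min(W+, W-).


Step 1: Drop any zero differences (none here) and take |d_i|.
|d| = [4, 6, 1, 4, 3, 4, 4, 2, 4, 1]
Step 2: Midrank |d_i| (ties get averaged ranks).
ranks: |4|->7, |6|->10, |1|->1.5, |4|->7, |3|->4, |4|->7, |4|->7, |2|->3, |4|->7, |1|->1.5
Step 3: Attach original signs; sum ranks with positive sign and with negative sign.
W+ = 7 + 10 + 1.5 + 4 + 7 + 1.5 = 31
W- = 7 + 7 + 3 + 7 = 24
(Check: W+ + W- = 55 should equal n(n+1)/2 = 55.)
Step 4: Test statistic W = min(W+, W-) = 24.
Step 5: Ties in |d|, so use the tie-corrected normal approximation.
        E[W] = n(n+1)/4 = 10*11/4 = 27.5.
        Tie groups: |d|=1 (t=2), |d|=4 (t=5); sum(t^3 - t) = 126.
        Var[W] = n(n+1)(2n+1)/24 - sum(t^3-t)/48 = 2310/24 - 126/48 = 93.625.
        z = (W - E[W]) / sqrt(Var[W]) = (24 - 27.5) / 9.6760 = -0.3617.
        Two-sided p = 2*Phi(z) = 0.717562.
Step 6: alpha = 0.05. fail to reject H0.

W+ = 31, W- = 24, W = min = 24, p = 0.717562, fail to reject H0.


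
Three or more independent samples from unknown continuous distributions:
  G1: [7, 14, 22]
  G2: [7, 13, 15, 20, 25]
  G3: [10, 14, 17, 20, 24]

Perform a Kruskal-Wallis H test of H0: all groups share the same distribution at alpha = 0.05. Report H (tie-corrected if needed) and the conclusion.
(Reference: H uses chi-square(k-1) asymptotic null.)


Step 1: Combine all N = 13 observations and assign midranks.
sorted (value, group, rank): (7,G1,1.5), (7,G2,1.5), (10,G3,3), (13,G2,4), (14,G1,5.5), (14,G3,5.5), (15,G2,7), (17,G3,8), (20,G2,9.5), (20,G3,9.5), (22,G1,11), (24,G3,12), (25,G2,13)
Step 2: Sum ranks within each group.
R_1 = 18 (n_1 = 3)
R_2 = 35 (n_2 = 5)
R_3 = 38 (n_3 = 5)
Step 3: H = 12/(N(N+1)) * sum(R_i^2/n_i) - 3(N+1)
     = 12/(13*14) * (18^2/3 + 35^2/5 + 38^2/5) - 3*14
     = 0.065934 * 641.8 - 42
     = 0.316484.
Step 4: Ties present; correction factor C = 1 - 18/(13^3 - 13) = 0.991758. Corrected H = 0.316484 / 0.991758 = 0.319114.
Step 5: Under H0, H ~ chi^2(2); p-value = 0.852522.
Step 6: alpha = 0.05. fail to reject H0.

H = 0.3191, df = 2, p = 0.852522, fail to reject H0.


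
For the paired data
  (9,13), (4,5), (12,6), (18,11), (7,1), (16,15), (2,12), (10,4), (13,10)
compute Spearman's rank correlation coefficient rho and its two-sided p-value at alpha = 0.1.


Step 1: Rank x and y separately (midranks; no ties here).
rank(x): 9->4, 4->2, 12->6, 18->9, 7->3, 16->8, 2->1, 10->5, 13->7
rank(y): 13->8, 5->3, 6->4, 11->6, 1->1, 15->9, 12->7, 4->2, 10->5
Step 2: d_i = R_x(i) - R_y(i); compute d_i^2.
  (4-8)^2=16, (2-3)^2=1, (6-4)^2=4, (9-6)^2=9, (3-1)^2=4, (8-9)^2=1, (1-7)^2=36, (5-2)^2=9, (7-5)^2=4
sum(d^2) = 84.
Step 3: rho = 1 - 6*84 / (9*(9^2 - 1)) = 1 - 504/720 = 0.300000.
Step 4: Under H0, t = rho * sqrt((n-2)/(1-rho^2)) = 0.8321 ~ t(7).
Step 5: Two-sided p-value from the t-distribution with 7 df = 0.432845.
Step 6: alpha = 0.1. fail to reject H0.

rho = 0.3000, p = 0.432845, fail to reject H0 at alpha = 0.1.


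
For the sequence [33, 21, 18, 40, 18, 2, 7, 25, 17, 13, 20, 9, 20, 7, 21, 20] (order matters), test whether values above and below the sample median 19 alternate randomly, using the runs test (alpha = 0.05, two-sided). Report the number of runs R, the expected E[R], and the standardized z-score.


Step 1: Compute median = 19; label A = above, B = below.
Labels in order: AABABBBABBABABAA  (n_A = 8, n_B = 8)
Step 2: Count runs R = 11.
Step 3: Under H0 (random ordering), E[R] = 2*n_A*n_B/(n_A+n_B) + 1 = 2*8*8/16 + 1 = 9.0000.
        Var[R] = 2*n_A*n_B*(2*n_A*n_B - n_A - n_B) / ((n_A+n_B)^2 * (n_A+n_B-1)) = 14336/3840 = 3.7333.
        SD[R] = 1.9322.
Step 4: Continuity-corrected z = (R - 0.5 - E[R]) / SD[R] = (11 - 0.5 - 9.0000) / 1.9322 = 0.7763.
Step 5: Two-sided p-value via normal approximation = 2*(1 - Phi(|z|)) = 0.437558.
Step 6: alpha = 0.05. fail to reject H0.

R = 11, z = 0.7763, p = 0.437558, fail to reject H0.


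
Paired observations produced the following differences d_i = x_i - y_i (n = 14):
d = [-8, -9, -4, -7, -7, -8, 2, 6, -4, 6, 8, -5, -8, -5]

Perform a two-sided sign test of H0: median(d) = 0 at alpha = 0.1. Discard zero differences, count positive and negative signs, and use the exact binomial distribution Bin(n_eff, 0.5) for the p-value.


Step 1: Discard zero differences. Original n = 14; n_eff = number of nonzero differences = 14.
Nonzero differences (with sign): -8, -9, -4, -7, -7, -8, +2, +6, -4, +6, +8, -5, -8, -5
Step 2: Count signs: positive = 4, negative = 10.
Step 3: Under H0: P(positive) = 0.5, so the number of positives S ~ Bin(14, 0.5).
Step 4: Two-sided exact p-value = sum of Bin(14,0.5) probabilities at or below the observed probability = 0.179565.
Step 5: alpha = 0.1. fail to reject H0.

n_eff = 14, pos = 4, neg = 10, p = 0.179565, fail to reject H0.


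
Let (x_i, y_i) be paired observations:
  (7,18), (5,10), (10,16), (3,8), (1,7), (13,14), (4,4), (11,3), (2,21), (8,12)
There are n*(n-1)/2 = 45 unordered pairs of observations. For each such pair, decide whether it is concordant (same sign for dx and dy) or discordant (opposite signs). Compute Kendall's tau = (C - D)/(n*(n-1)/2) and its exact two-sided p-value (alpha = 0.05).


Step 1: Enumerate the 45 unordered pairs (i,j) with i<j and classify each by sign(x_j-x_i) * sign(y_j-y_i).
  (1,2):dx=-2,dy=-8->C; (1,3):dx=+3,dy=-2->D; (1,4):dx=-4,dy=-10->C; (1,5):dx=-6,dy=-11->C
  (1,6):dx=+6,dy=-4->D; (1,7):dx=-3,dy=-14->C; (1,8):dx=+4,dy=-15->D; (1,9):dx=-5,dy=+3->D
  (1,10):dx=+1,dy=-6->D; (2,3):dx=+5,dy=+6->C; (2,4):dx=-2,dy=-2->C; (2,5):dx=-4,dy=-3->C
  (2,6):dx=+8,dy=+4->C; (2,7):dx=-1,dy=-6->C; (2,8):dx=+6,dy=-7->D; (2,9):dx=-3,dy=+11->D
  (2,10):dx=+3,dy=+2->C; (3,4):dx=-7,dy=-8->C; (3,5):dx=-9,dy=-9->C; (3,6):dx=+3,dy=-2->D
  (3,7):dx=-6,dy=-12->C; (3,8):dx=+1,dy=-13->D; (3,9):dx=-8,dy=+5->D; (3,10):dx=-2,dy=-4->C
  (4,5):dx=-2,dy=-1->C; (4,6):dx=+10,dy=+6->C; (4,7):dx=+1,dy=-4->D; (4,8):dx=+8,dy=-5->D
  (4,9):dx=-1,dy=+13->D; (4,10):dx=+5,dy=+4->C; (5,6):dx=+12,dy=+7->C; (5,7):dx=+3,dy=-3->D
  (5,8):dx=+10,dy=-4->D; (5,9):dx=+1,dy=+14->C; (5,10):dx=+7,dy=+5->C; (6,7):dx=-9,dy=-10->C
  (6,8):dx=-2,dy=-11->C; (6,9):dx=-11,dy=+7->D; (6,10):dx=-5,dy=-2->C; (7,8):dx=+7,dy=-1->D
  (7,9):dx=-2,dy=+17->D; (7,10):dx=+4,dy=+8->C; (8,9):dx=-9,dy=+18->D; (8,10):dx=-3,dy=+9->D
  (9,10):dx=+6,dy=-9->D
Step 2: C = 24, D = 21, total pairs = 45.
Step 3: tau = (C - D)/(n(n-1)/2) = (24 - 21)/45 = 0.066667.
Step 4: Exact two-sided p-value (enumerate n! = 3628800 permutations of y under H0): p = 0.861801.
Step 5: alpha = 0.05. fail to reject H0.

tau_b = 0.0667 (C=24, D=21), p = 0.861801, fail to reject H0.


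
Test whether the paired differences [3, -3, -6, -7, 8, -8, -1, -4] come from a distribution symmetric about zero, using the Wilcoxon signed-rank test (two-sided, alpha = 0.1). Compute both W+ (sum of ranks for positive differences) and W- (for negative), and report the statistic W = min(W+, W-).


Step 1: Drop any zero differences (none here) and take |d_i|.
|d| = [3, 3, 6, 7, 8, 8, 1, 4]
Step 2: Midrank |d_i| (ties get averaged ranks).
ranks: |3|->2.5, |3|->2.5, |6|->5, |7|->6, |8|->7.5, |8|->7.5, |1|->1, |4|->4
Step 3: Attach original signs; sum ranks with positive sign and with negative sign.
W+ = 2.5 + 7.5 = 10
W- = 2.5 + 5 + 6 + 7.5 + 1 + 4 = 26
(Check: W+ + W- = 36 should equal n(n+1)/2 = 36.)
Step 4: Test statistic W = min(W+, W-) = 10.
Step 5: Ties in |d|, so use the tie-corrected normal approximation.
        E[W] = n(n+1)/4 = 8*9/4 = 18.
        Tie groups: |d|=3 (t=2), |d|=8 (t=2); sum(t^3 - t) = 12.
        Var[W] = n(n+1)(2n+1)/24 - sum(t^3-t)/48 = 1224/24 - 12/48 = 50.75.
        z = (W - E[W]) / sqrt(Var[W]) = (10 - 18) / 7.1239 = -1.1230.
        Two-sided p = 2*Phi(z) = 0.261446.
Step 6: alpha = 0.1. fail to reject H0.

W+ = 10, W- = 26, W = min = 10, p = 0.261446, fail to reject H0.


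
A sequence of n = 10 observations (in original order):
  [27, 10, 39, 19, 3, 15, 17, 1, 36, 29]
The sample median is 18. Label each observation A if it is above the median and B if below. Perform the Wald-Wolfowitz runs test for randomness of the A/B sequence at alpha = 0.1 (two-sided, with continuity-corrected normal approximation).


Step 1: Compute median = 18; label A = above, B = below.
Labels in order: ABAABBBBAA  (n_A = 5, n_B = 5)
Step 2: Count runs R = 5.
Step 3: Under H0 (random ordering), E[R] = 2*n_A*n_B/(n_A+n_B) + 1 = 2*5*5/10 + 1 = 6.0000.
        Var[R] = 2*n_A*n_B*(2*n_A*n_B - n_A - n_B) / ((n_A+n_B)^2 * (n_A+n_B-1)) = 2000/900 = 2.2222.
        SD[R] = 1.4907.
Step 4: Continuity-corrected z = (R + 0.5 - E[R]) / SD[R] = (5 + 0.5 - 6.0000) / 1.4907 = -0.3354.
Step 5: Two-sided p-value via normal approximation = 2*(1 - Phi(|z|)) = 0.737316.
Step 6: alpha = 0.1. fail to reject H0.

R = 5, z = -0.3354, p = 0.737316, fail to reject H0.


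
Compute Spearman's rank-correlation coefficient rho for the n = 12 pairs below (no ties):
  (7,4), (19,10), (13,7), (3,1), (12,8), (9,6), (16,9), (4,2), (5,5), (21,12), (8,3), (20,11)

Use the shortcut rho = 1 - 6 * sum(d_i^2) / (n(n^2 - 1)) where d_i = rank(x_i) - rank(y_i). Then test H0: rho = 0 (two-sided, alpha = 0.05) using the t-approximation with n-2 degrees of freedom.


Step 1: Rank x and y separately (midranks; no ties here).
rank(x): 7->4, 19->10, 13->8, 3->1, 12->7, 9->6, 16->9, 4->2, 5->3, 21->12, 8->5, 20->11
rank(y): 4->4, 10->10, 7->7, 1->1, 8->8, 6->6, 9->9, 2->2, 5->5, 12->12, 3->3, 11->11
Step 2: d_i = R_x(i) - R_y(i); compute d_i^2.
  (4-4)^2=0, (10-10)^2=0, (8-7)^2=1, (1-1)^2=0, (7-8)^2=1, (6-6)^2=0, (9-9)^2=0, (2-2)^2=0, (3-5)^2=4, (12-12)^2=0, (5-3)^2=4, (11-11)^2=0
sum(d^2) = 10.
Step 3: rho = 1 - 6*10 / (12*(12^2 - 1)) = 1 - 60/1716 = 0.965035.
Step 4: Under H0, t = rho * sqrt((n-2)/(1-rho^2)) = 11.6424 ~ t(10).
Step 5: Two-sided p-value from the t-distribution with 10 df = 0.000000.
Step 6: alpha = 0.05. reject H0.

rho = 0.9650, p = 0.000000, reject H0 at alpha = 0.05.


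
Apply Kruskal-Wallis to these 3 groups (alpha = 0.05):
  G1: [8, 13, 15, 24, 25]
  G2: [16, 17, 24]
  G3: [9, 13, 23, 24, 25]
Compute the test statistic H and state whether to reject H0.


Step 1: Combine all N = 13 observations and assign midranks.
sorted (value, group, rank): (8,G1,1), (9,G3,2), (13,G1,3.5), (13,G3,3.5), (15,G1,5), (16,G2,6), (17,G2,7), (23,G3,8), (24,G1,10), (24,G2,10), (24,G3,10), (25,G1,12.5), (25,G3,12.5)
Step 2: Sum ranks within each group.
R_1 = 32 (n_1 = 5)
R_2 = 23 (n_2 = 3)
R_3 = 36 (n_3 = 5)
Step 3: H = 12/(N(N+1)) * sum(R_i^2/n_i) - 3(N+1)
     = 12/(13*14) * (32^2/5 + 23^2/3 + 36^2/5) - 3*14
     = 0.065934 * 640.333 - 42
     = 0.219780.
Step 4: Ties present; correction factor C = 1 - 36/(13^3 - 13) = 0.983516. Corrected H = 0.219780 / 0.983516 = 0.223464.
Step 5: Under H0, H ~ chi^2(2); p-value = 0.894284.
Step 6: alpha = 0.05. fail to reject H0.

H = 0.2235, df = 2, p = 0.894284, fail to reject H0.


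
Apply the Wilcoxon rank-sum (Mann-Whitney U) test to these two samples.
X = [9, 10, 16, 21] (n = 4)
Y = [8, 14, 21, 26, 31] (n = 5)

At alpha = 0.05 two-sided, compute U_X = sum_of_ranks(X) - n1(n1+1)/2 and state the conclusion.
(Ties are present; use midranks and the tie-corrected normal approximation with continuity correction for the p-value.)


Step 1: Combine and sort all 9 observations; assign midranks.
sorted (value, group): (8,Y), (9,X), (10,X), (14,Y), (16,X), (21,X), (21,Y), (26,Y), (31,Y)
ranks: 8->1, 9->2, 10->3, 14->4, 16->5, 21->6.5, 21->6.5, 26->8, 31->9
Step 2: Rank sum for X: R1 = 2 + 3 + 5 + 6.5 = 16.5.
Step 3: U_X = R1 - n1(n1+1)/2 = 16.5 - 4*5/2 = 16.5 - 10 = 6.5.
       U_Y = n1*n2 - U_X = 20 - 6.5 = 13.5.
Step 4: Ties are present, so use the tie-corrected normal approximation (with continuity correction) for the p-value.
Step 5: p-value = 0.460558; compare to alpha = 0.05. fail to reject H0.

U_X = 6.5, p = 0.460558, fail to reject H0 at alpha = 0.05.


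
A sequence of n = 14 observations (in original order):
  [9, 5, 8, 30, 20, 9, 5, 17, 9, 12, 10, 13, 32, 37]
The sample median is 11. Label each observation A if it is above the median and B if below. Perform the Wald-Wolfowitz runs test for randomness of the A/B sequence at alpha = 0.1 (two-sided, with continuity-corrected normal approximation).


Step 1: Compute median = 11; label A = above, B = below.
Labels in order: BBBAABBABABAAA  (n_A = 7, n_B = 7)
Step 2: Count runs R = 8.
Step 3: Under H0 (random ordering), E[R] = 2*n_A*n_B/(n_A+n_B) + 1 = 2*7*7/14 + 1 = 8.0000.
        Var[R] = 2*n_A*n_B*(2*n_A*n_B - n_A - n_B) / ((n_A+n_B)^2 * (n_A+n_B-1)) = 8232/2548 = 3.2308.
        SD[R] = 1.7974.
Step 4: R = E[R], so z = 0 with no continuity correction.
Step 5: Two-sided p-value via normal approximation = 2*(1 - Phi(|z|)) = 1.000000.
Step 6: alpha = 0.1. fail to reject H0.

R = 8, z = 0.0000, p = 1.000000, fail to reject H0.


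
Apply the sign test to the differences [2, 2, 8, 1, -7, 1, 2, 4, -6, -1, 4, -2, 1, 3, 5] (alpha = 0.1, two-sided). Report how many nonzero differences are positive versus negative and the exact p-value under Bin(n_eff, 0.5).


Step 1: Discard zero differences. Original n = 15; n_eff = number of nonzero differences = 15.
Nonzero differences (with sign): +2, +2, +8, +1, -7, +1, +2, +4, -6, -1, +4, -2, +1, +3, +5
Step 2: Count signs: positive = 11, negative = 4.
Step 3: Under H0: P(positive) = 0.5, so the number of positives S ~ Bin(15, 0.5).
Step 4: Two-sided exact p-value = sum of Bin(15,0.5) probabilities at or below the observed probability = 0.118469.
Step 5: alpha = 0.1. fail to reject H0.

n_eff = 15, pos = 11, neg = 4, p = 0.118469, fail to reject H0.


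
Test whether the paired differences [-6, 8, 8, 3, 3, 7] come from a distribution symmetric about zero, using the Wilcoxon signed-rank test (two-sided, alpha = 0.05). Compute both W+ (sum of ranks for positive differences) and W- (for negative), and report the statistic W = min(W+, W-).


Step 1: Drop any zero differences (none here) and take |d_i|.
|d| = [6, 8, 8, 3, 3, 7]
Step 2: Midrank |d_i| (ties get averaged ranks).
ranks: |6|->3, |8|->5.5, |8|->5.5, |3|->1.5, |3|->1.5, |7|->4
Step 3: Attach original signs; sum ranks with positive sign and with negative sign.
W+ = 5.5 + 5.5 + 1.5 + 1.5 + 4 = 18
W- = 3 = 3
(Check: W+ + W- = 21 should equal n(n+1)/2 = 21.)
Step 4: Test statistic W = min(W+, W-) = 3.
Step 5: Ties in |d|, so use the tie-corrected normal approximation.
        E[W] = n(n+1)/4 = 6*7/4 = 10.5.
        Tie groups: |d|=3 (t=2), |d|=8 (t=2); sum(t^3 - t) = 12.
        Var[W] = n(n+1)(2n+1)/24 - sum(t^3-t)/48 = 546/24 - 12/48 = 22.5.
        z = (W - E[W]) / sqrt(Var[W]) = (3 - 10.5) / 4.7434 = -1.5811.
        Two-sided p = 2*Phi(z) = 0.113846.
Step 6: alpha = 0.05. fail to reject H0.

W+ = 18, W- = 3, W = min = 3, p = 0.113846, fail to reject H0.


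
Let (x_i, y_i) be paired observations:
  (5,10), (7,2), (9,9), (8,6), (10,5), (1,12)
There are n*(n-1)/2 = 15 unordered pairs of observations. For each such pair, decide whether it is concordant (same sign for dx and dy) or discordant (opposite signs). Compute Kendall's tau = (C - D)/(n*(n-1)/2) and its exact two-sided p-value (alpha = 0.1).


Step 1: Enumerate the 15 unordered pairs (i,j) with i<j and classify each by sign(x_j-x_i) * sign(y_j-y_i).
  (1,2):dx=+2,dy=-8->D; (1,3):dx=+4,dy=-1->D; (1,4):dx=+3,dy=-4->D; (1,5):dx=+5,dy=-5->D
  (1,6):dx=-4,dy=+2->D; (2,3):dx=+2,dy=+7->C; (2,4):dx=+1,dy=+4->C; (2,5):dx=+3,dy=+3->C
  (2,6):dx=-6,dy=+10->D; (3,4):dx=-1,dy=-3->C; (3,5):dx=+1,dy=-4->D; (3,6):dx=-8,dy=+3->D
  (4,5):dx=+2,dy=-1->D; (4,6):dx=-7,dy=+6->D; (5,6):dx=-9,dy=+7->D
Step 2: C = 4, D = 11, total pairs = 15.
Step 3: tau = (C - D)/(n(n-1)/2) = (4 - 11)/15 = -0.466667.
Step 4: Exact two-sided p-value (enumerate n! = 720 permutations of y under H0): p = 0.272222.
Step 5: alpha = 0.1. fail to reject H0.

tau_b = -0.4667 (C=4, D=11), p = 0.272222, fail to reject H0.


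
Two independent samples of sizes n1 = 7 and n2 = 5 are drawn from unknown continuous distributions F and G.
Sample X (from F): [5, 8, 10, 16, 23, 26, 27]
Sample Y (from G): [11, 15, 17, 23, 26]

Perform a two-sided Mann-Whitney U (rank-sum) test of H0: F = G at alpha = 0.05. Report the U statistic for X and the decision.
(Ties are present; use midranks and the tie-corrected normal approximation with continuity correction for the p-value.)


Step 1: Combine and sort all 12 observations; assign midranks.
sorted (value, group): (5,X), (8,X), (10,X), (11,Y), (15,Y), (16,X), (17,Y), (23,X), (23,Y), (26,X), (26,Y), (27,X)
ranks: 5->1, 8->2, 10->3, 11->4, 15->5, 16->6, 17->7, 23->8.5, 23->8.5, 26->10.5, 26->10.5, 27->12
Step 2: Rank sum for X: R1 = 1 + 2 + 3 + 6 + 8.5 + 10.5 + 12 = 43.
Step 3: U_X = R1 - n1(n1+1)/2 = 43 - 7*8/2 = 43 - 28 = 15.
       U_Y = n1*n2 - U_X = 35 - 15 = 20.
Step 4: Ties are present, so use the tie-corrected normal approximation (with continuity correction) for the p-value.
Step 5: p-value = 0.744469; compare to alpha = 0.05. fail to reject H0.

U_X = 15, p = 0.744469, fail to reject H0 at alpha = 0.05.


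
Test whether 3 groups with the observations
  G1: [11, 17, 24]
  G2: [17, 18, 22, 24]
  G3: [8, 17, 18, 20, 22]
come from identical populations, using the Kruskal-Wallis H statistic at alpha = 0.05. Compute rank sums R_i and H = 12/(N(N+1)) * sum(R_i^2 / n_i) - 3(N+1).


Step 1: Combine all N = 12 observations and assign midranks.
sorted (value, group, rank): (8,G3,1), (11,G1,2), (17,G1,4), (17,G2,4), (17,G3,4), (18,G2,6.5), (18,G3,6.5), (20,G3,8), (22,G2,9.5), (22,G3,9.5), (24,G1,11.5), (24,G2,11.5)
Step 2: Sum ranks within each group.
R_1 = 17.5 (n_1 = 3)
R_2 = 31.5 (n_2 = 4)
R_3 = 29 (n_3 = 5)
Step 3: H = 12/(N(N+1)) * sum(R_i^2/n_i) - 3(N+1)
     = 12/(12*13) * (17.5^2/3 + 31.5^2/4 + 29^2/5) - 3*13
     = 0.076923 * 518.346 - 39
     = 0.872756.
Step 4: Ties present; correction factor C = 1 - 42/(12^3 - 12) = 0.975524. Corrected H = 0.872756 / 0.975524 = 0.894654.
Step 5: Under H0, H ~ chi^2(2); p-value = 0.639335.
Step 6: alpha = 0.05. fail to reject H0.

H = 0.8947, df = 2, p = 0.639335, fail to reject H0.


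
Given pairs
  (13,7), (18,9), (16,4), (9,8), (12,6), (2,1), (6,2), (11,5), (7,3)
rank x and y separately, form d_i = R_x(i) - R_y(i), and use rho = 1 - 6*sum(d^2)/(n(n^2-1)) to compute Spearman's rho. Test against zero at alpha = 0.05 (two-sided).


Step 1: Rank x and y separately (midranks; no ties here).
rank(x): 13->7, 18->9, 16->8, 9->4, 12->6, 2->1, 6->2, 11->5, 7->3
rank(y): 7->7, 9->9, 4->4, 8->8, 6->6, 1->1, 2->2, 5->5, 3->3
Step 2: d_i = R_x(i) - R_y(i); compute d_i^2.
  (7-7)^2=0, (9-9)^2=0, (8-4)^2=16, (4-8)^2=16, (6-6)^2=0, (1-1)^2=0, (2-2)^2=0, (5-5)^2=0, (3-3)^2=0
sum(d^2) = 32.
Step 3: rho = 1 - 6*32 / (9*(9^2 - 1)) = 1 - 192/720 = 0.733333.
Step 4: Under H0, t = rho * sqrt((n-2)/(1-rho^2)) = 2.8538 ~ t(7).
Step 5: Two-sided p-value from the t-distribution with 7 df = 0.024554.
Step 6: alpha = 0.05. reject H0.

rho = 0.7333, p = 0.024554, reject H0 at alpha = 0.05.


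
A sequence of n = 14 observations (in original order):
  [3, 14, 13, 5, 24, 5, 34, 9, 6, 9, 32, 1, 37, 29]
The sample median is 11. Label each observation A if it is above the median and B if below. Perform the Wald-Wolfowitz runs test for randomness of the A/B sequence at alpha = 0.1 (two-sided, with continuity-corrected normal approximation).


Step 1: Compute median = 11; label A = above, B = below.
Labels in order: BAABABABBBABAA  (n_A = 7, n_B = 7)
Step 2: Count runs R = 10.
Step 3: Under H0 (random ordering), E[R] = 2*n_A*n_B/(n_A+n_B) + 1 = 2*7*7/14 + 1 = 8.0000.
        Var[R] = 2*n_A*n_B*(2*n_A*n_B - n_A - n_B) / ((n_A+n_B)^2 * (n_A+n_B-1)) = 8232/2548 = 3.2308.
        SD[R] = 1.7974.
Step 4: Continuity-corrected z = (R - 0.5 - E[R]) / SD[R] = (10 - 0.5 - 8.0000) / 1.7974 = 0.8345.
Step 5: Two-sided p-value via normal approximation = 2*(1 - Phi(|z|)) = 0.403986.
Step 6: alpha = 0.1. fail to reject H0.

R = 10, z = 0.8345, p = 0.403986, fail to reject H0.


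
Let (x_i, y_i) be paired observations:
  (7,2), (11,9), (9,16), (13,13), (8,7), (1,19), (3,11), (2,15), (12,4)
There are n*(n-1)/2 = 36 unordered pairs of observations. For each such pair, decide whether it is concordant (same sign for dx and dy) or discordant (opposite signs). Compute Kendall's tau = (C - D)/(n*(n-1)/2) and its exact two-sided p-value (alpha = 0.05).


Step 1: Enumerate the 36 unordered pairs (i,j) with i<j and classify each by sign(x_j-x_i) * sign(y_j-y_i).
  (1,2):dx=+4,dy=+7->C; (1,3):dx=+2,dy=+14->C; (1,4):dx=+6,dy=+11->C; (1,5):dx=+1,dy=+5->C
  (1,6):dx=-6,dy=+17->D; (1,7):dx=-4,dy=+9->D; (1,8):dx=-5,dy=+13->D; (1,9):dx=+5,dy=+2->C
  (2,3):dx=-2,dy=+7->D; (2,4):dx=+2,dy=+4->C; (2,5):dx=-3,dy=-2->C; (2,6):dx=-10,dy=+10->D
  (2,7):dx=-8,dy=+2->D; (2,8):dx=-9,dy=+6->D; (2,9):dx=+1,dy=-5->D; (3,4):dx=+4,dy=-3->D
  (3,5):dx=-1,dy=-9->C; (3,6):dx=-8,dy=+3->D; (3,7):dx=-6,dy=-5->C; (3,8):dx=-7,dy=-1->C
  (3,9):dx=+3,dy=-12->D; (4,5):dx=-5,dy=-6->C; (4,6):dx=-12,dy=+6->D; (4,7):dx=-10,dy=-2->C
  (4,8):dx=-11,dy=+2->D; (4,9):dx=-1,dy=-9->C; (5,6):dx=-7,dy=+12->D; (5,7):dx=-5,dy=+4->D
  (5,8):dx=-6,dy=+8->D; (5,9):dx=+4,dy=-3->D; (6,7):dx=+2,dy=-8->D; (6,8):dx=+1,dy=-4->D
  (6,9):dx=+11,dy=-15->D; (7,8):dx=-1,dy=+4->D; (7,9):dx=+9,dy=-7->D; (8,9):dx=+10,dy=-11->D
Step 2: C = 13, D = 23, total pairs = 36.
Step 3: tau = (C - D)/(n(n-1)/2) = (13 - 23)/36 = -0.277778.
Step 4: Exact two-sided p-value (enumerate n! = 362880 permutations of y under H0): p = 0.358488.
Step 5: alpha = 0.05. fail to reject H0.

tau_b = -0.2778 (C=13, D=23), p = 0.358488, fail to reject H0.


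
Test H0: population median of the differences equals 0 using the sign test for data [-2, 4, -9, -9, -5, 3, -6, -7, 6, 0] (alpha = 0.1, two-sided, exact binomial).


Step 1: Discard zero differences. Original n = 10; n_eff = number of nonzero differences = 9.
Nonzero differences (with sign): -2, +4, -9, -9, -5, +3, -6, -7, +6
Step 2: Count signs: positive = 3, negative = 6.
Step 3: Under H0: P(positive) = 0.5, so the number of positives S ~ Bin(9, 0.5).
Step 4: Two-sided exact p-value = sum of Bin(9,0.5) probabilities at or below the observed probability = 0.507812.
Step 5: alpha = 0.1. fail to reject H0.

n_eff = 9, pos = 3, neg = 6, p = 0.507812, fail to reject H0.


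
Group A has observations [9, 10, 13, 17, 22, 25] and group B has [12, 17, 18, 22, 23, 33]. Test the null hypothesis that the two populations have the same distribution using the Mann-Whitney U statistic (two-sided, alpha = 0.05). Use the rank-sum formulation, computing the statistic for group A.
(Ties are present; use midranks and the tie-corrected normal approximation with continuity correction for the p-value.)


Step 1: Combine and sort all 12 observations; assign midranks.
sorted (value, group): (9,X), (10,X), (12,Y), (13,X), (17,X), (17,Y), (18,Y), (22,X), (22,Y), (23,Y), (25,X), (33,Y)
ranks: 9->1, 10->2, 12->3, 13->4, 17->5.5, 17->5.5, 18->7, 22->8.5, 22->8.5, 23->10, 25->11, 33->12
Step 2: Rank sum for X: R1 = 1 + 2 + 4 + 5.5 + 8.5 + 11 = 32.
Step 3: U_X = R1 - n1(n1+1)/2 = 32 - 6*7/2 = 32 - 21 = 11.
       U_Y = n1*n2 - U_X = 36 - 11 = 25.
Step 4: Ties are present, so use the tie-corrected normal approximation (with continuity correction) for the p-value.
Step 5: p-value = 0.296258; compare to alpha = 0.05. fail to reject H0.

U_X = 11, p = 0.296258, fail to reject H0 at alpha = 0.05.


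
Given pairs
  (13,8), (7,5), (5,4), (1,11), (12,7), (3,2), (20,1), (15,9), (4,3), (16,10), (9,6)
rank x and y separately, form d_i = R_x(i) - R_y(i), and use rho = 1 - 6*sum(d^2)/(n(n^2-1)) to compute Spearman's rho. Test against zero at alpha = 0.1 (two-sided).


Step 1: Rank x and y separately (midranks; no ties here).
rank(x): 13->8, 7->5, 5->4, 1->1, 12->7, 3->2, 20->11, 15->9, 4->3, 16->10, 9->6
rank(y): 8->8, 5->5, 4->4, 11->11, 7->7, 2->2, 1->1, 9->9, 3->3, 10->10, 6->6
Step 2: d_i = R_x(i) - R_y(i); compute d_i^2.
  (8-8)^2=0, (5-5)^2=0, (4-4)^2=0, (1-11)^2=100, (7-7)^2=0, (2-2)^2=0, (11-1)^2=100, (9-9)^2=0, (3-3)^2=0, (10-10)^2=0, (6-6)^2=0
sum(d^2) = 200.
Step 3: rho = 1 - 6*200 / (11*(11^2 - 1)) = 1 - 1200/1320 = 0.090909.
Step 4: Under H0, t = rho * sqrt((n-2)/(1-rho^2)) = 0.2739 ~ t(9).
Step 5: Two-sided p-value from the t-distribution with 9 df = 0.790373.
Step 6: alpha = 0.1. fail to reject H0.

rho = 0.0909, p = 0.790373, fail to reject H0 at alpha = 0.1.


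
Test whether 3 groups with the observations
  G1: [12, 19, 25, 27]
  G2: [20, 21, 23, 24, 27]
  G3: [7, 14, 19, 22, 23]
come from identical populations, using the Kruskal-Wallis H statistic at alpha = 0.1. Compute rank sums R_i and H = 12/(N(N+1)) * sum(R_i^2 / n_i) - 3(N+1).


Step 1: Combine all N = 14 observations and assign midranks.
sorted (value, group, rank): (7,G3,1), (12,G1,2), (14,G3,3), (19,G1,4.5), (19,G3,4.5), (20,G2,6), (21,G2,7), (22,G3,8), (23,G2,9.5), (23,G3,9.5), (24,G2,11), (25,G1,12), (27,G1,13.5), (27,G2,13.5)
Step 2: Sum ranks within each group.
R_1 = 32 (n_1 = 4)
R_2 = 47 (n_2 = 5)
R_3 = 26 (n_3 = 5)
Step 3: H = 12/(N(N+1)) * sum(R_i^2/n_i) - 3(N+1)
     = 12/(14*15) * (32^2/4 + 47^2/5 + 26^2/5) - 3*15
     = 0.057143 * 833 - 45
     = 2.600000.
Step 4: Ties present; correction factor C = 1 - 18/(14^3 - 14) = 0.993407. Corrected H = 2.600000 / 0.993407 = 2.617257.
Step 5: Under H0, H ~ chi^2(2); p-value = 0.270190.
Step 6: alpha = 0.1. fail to reject H0.

H = 2.6173, df = 2, p = 0.270190, fail to reject H0.


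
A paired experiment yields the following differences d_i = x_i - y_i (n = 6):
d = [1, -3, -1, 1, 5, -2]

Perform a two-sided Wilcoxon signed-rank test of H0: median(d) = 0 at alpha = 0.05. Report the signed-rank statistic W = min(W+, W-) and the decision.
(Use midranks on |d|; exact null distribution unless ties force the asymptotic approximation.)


Step 1: Drop any zero differences (none here) and take |d_i|.
|d| = [1, 3, 1, 1, 5, 2]
Step 2: Midrank |d_i| (ties get averaged ranks).
ranks: |1|->2, |3|->5, |1|->2, |1|->2, |5|->6, |2|->4
Step 3: Attach original signs; sum ranks with positive sign and with negative sign.
W+ = 2 + 2 + 6 = 10
W- = 5 + 2 + 4 = 11
(Check: W+ + W- = 21 should equal n(n+1)/2 = 21.)
Step 4: Test statistic W = min(W+, W-) = 10.
Step 5: Ties in |d|, so use the tie-corrected normal approximation.
        E[W] = n(n+1)/4 = 6*7/4 = 10.5.
        Tie groups: |d|=1 (t=3); sum(t^3 - t) = 24.
        Var[W] = n(n+1)(2n+1)/24 - sum(t^3-t)/48 = 546/24 - 24/48 = 22.25.
        z = (W - E[W]) / sqrt(Var[W]) = (10 - 10.5) / 4.7170 = -0.1060.
        Two-sided p = 2*Phi(z) = 0.915583.
Step 6: alpha = 0.05. fail to reject H0.

W+ = 10, W- = 11, W = min = 10, p = 0.915583, fail to reject H0.


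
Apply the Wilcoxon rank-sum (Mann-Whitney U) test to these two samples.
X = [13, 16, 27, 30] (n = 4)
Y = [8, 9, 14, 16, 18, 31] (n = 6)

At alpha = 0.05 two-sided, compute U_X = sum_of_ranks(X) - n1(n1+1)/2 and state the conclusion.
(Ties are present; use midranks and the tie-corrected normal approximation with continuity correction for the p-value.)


Step 1: Combine and sort all 10 observations; assign midranks.
sorted (value, group): (8,Y), (9,Y), (13,X), (14,Y), (16,X), (16,Y), (18,Y), (27,X), (30,X), (31,Y)
ranks: 8->1, 9->2, 13->3, 14->4, 16->5.5, 16->5.5, 18->7, 27->8, 30->9, 31->10
Step 2: Rank sum for X: R1 = 3 + 5.5 + 8 + 9 = 25.5.
Step 3: U_X = R1 - n1(n1+1)/2 = 25.5 - 4*5/2 = 25.5 - 10 = 15.5.
       U_Y = n1*n2 - U_X = 24 - 15.5 = 8.5.
Step 4: Ties are present, so use the tie-corrected normal approximation (with continuity correction) for the p-value.
Step 5: p-value = 0.521166; compare to alpha = 0.05. fail to reject H0.

U_X = 15.5, p = 0.521166, fail to reject H0 at alpha = 0.05.


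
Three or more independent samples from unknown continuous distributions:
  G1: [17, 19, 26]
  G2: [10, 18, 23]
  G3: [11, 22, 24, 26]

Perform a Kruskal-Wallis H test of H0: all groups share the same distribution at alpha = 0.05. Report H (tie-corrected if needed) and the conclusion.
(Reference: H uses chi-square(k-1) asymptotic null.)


Step 1: Combine all N = 10 observations and assign midranks.
sorted (value, group, rank): (10,G2,1), (11,G3,2), (17,G1,3), (18,G2,4), (19,G1,5), (22,G3,6), (23,G2,7), (24,G3,8), (26,G1,9.5), (26,G3,9.5)
Step 2: Sum ranks within each group.
R_1 = 17.5 (n_1 = 3)
R_2 = 12 (n_2 = 3)
R_3 = 25.5 (n_3 = 4)
Step 3: H = 12/(N(N+1)) * sum(R_i^2/n_i) - 3(N+1)
     = 12/(10*11) * (17.5^2/3 + 12^2/3 + 25.5^2/4) - 3*11
     = 0.109091 * 312.646 - 33
     = 1.106818.
Step 4: Ties present; correction factor C = 1 - 6/(10^3 - 10) = 0.993939. Corrected H = 1.106818 / 0.993939 = 1.113567.
Step 5: Under H0, H ~ chi^2(2); p-value = 0.573049.
Step 6: alpha = 0.05. fail to reject H0.

H = 1.1136, df = 2, p = 0.573049, fail to reject H0.


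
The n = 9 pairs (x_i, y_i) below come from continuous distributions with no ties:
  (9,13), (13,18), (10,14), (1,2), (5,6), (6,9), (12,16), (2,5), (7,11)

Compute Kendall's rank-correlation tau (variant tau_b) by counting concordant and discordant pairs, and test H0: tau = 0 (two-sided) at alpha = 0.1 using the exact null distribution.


Step 1: Enumerate the 36 unordered pairs (i,j) with i<j and classify each by sign(x_j-x_i) * sign(y_j-y_i).
  (1,2):dx=+4,dy=+5->C; (1,3):dx=+1,dy=+1->C; (1,4):dx=-8,dy=-11->C; (1,5):dx=-4,dy=-7->C
  (1,6):dx=-3,dy=-4->C; (1,7):dx=+3,dy=+3->C; (1,8):dx=-7,dy=-8->C; (1,9):dx=-2,dy=-2->C
  (2,3):dx=-3,dy=-4->C; (2,4):dx=-12,dy=-16->C; (2,5):dx=-8,dy=-12->C; (2,6):dx=-7,dy=-9->C
  (2,7):dx=-1,dy=-2->C; (2,8):dx=-11,dy=-13->C; (2,9):dx=-6,dy=-7->C; (3,4):dx=-9,dy=-12->C
  (3,5):dx=-5,dy=-8->C; (3,6):dx=-4,dy=-5->C; (3,7):dx=+2,dy=+2->C; (3,8):dx=-8,dy=-9->C
  (3,9):dx=-3,dy=-3->C; (4,5):dx=+4,dy=+4->C; (4,6):dx=+5,dy=+7->C; (4,7):dx=+11,dy=+14->C
  (4,8):dx=+1,dy=+3->C; (4,9):dx=+6,dy=+9->C; (5,6):dx=+1,dy=+3->C; (5,7):dx=+7,dy=+10->C
  (5,8):dx=-3,dy=-1->C; (5,9):dx=+2,dy=+5->C; (6,7):dx=+6,dy=+7->C; (6,8):dx=-4,dy=-4->C
  (6,9):dx=+1,dy=+2->C; (7,8):dx=-10,dy=-11->C; (7,9):dx=-5,dy=-5->C; (8,9):dx=+5,dy=+6->C
Step 2: C = 36, D = 0, total pairs = 36.
Step 3: tau = (C - D)/(n(n-1)/2) = (36 - 0)/36 = 1.000000.
Step 4: Exact two-sided p-value (enumerate n! = 362880 permutations of y under H0): p = 0.000006.
Step 5: alpha = 0.1. reject H0.

tau_b = 1.0000 (C=36, D=0), p = 0.000006, reject H0.


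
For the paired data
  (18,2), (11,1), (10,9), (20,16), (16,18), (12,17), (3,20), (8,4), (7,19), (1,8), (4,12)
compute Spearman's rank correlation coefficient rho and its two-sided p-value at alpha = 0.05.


Step 1: Rank x and y separately (midranks; no ties here).
rank(x): 18->10, 11->7, 10->6, 20->11, 16->9, 12->8, 3->2, 8->5, 7->4, 1->1, 4->3
rank(y): 2->2, 1->1, 9->5, 16->7, 18->9, 17->8, 20->11, 4->3, 19->10, 8->4, 12->6
Step 2: d_i = R_x(i) - R_y(i); compute d_i^2.
  (10-2)^2=64, (7-1)^2=36, (6-5)^2=1, (11-7)^2=16, (9-9)^2=0, (8-8)^2=0, (2-11)^2=81, (5-3)^2=4, (4-10)^2=36, (1-4)^2=9, (3-6)^2=9
sum(d^2) = 256.
Step 3: rho = 1 - 6*256 / (11*(11^2 - 1)) = 1 - 1536/1320 = -0.163636.
Step 4: Under H0, t = rho * sqrt((n-2)/(1-rho^2)) = -0.4976 ~ t(9).
Step 5: Two-sided p-value from the t-distribution with 9 df = 0.630685.
Step 6: alpha = 0.05. fail to reject H0.

rho = -0.1636, p = 0.630685, fail to reject H0 at alpha = 0.05.


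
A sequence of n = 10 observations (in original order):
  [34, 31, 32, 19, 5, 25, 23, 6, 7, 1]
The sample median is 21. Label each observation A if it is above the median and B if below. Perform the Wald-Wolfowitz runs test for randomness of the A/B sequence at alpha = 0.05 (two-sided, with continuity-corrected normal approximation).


Step 1: Compute median = 21; label A = above, B = below.
Labels in order: AAABBAABBB  (n_A = 5, n_B = 5)
Step 2: Count runs R = 4.
Step 3: Under H0 (random ordering), E[R] = 2*n_A*n_B/(n_A+n_B) + 1 = 2*5*5/10 + 1 = 6.0000.
        Var[R] = 2*n_A*n_B*(2*n_A*n_B - n_A - n_B) / ((n_A+n_B)^2 * (n_A+n_B-1)) = 2000/900 = 2.2222.
        SD[R] = 1.4907.
Step 4: Continuity-corrected z = (R + 0.5 - E[R]) / SD[R] = (4 + 0.5 - 6.0000) / 1.4907 = -1.0062.
Step 5: Two-sided p-value via normal approximation = 2*(1 - Phi(|z|)) = 0.314305.
Step 6: alpha = 0.05. fail to reject H0.

R = 4, z = -1.0062, p = 0.314305, fail to reject H0.


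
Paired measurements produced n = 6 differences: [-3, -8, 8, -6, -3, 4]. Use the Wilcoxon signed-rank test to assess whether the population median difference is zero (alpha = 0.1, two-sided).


Step 1: Drop any zero differences (none here) and take |d_i|.
|d| = [3, 8, 8, 6, 3, 4]
Step 2: Midrank |d_i| (ties get averaged ranks).
ranks: |3|->1.5, |8|->5.5, |8|->5.5, |6|->4, |3|->1.5, |4|->3
Step 3: Attach original signs; sum ranks with positive sign and with negative sign.
W+ = 5.5 + 3 = 8.5
W- = 1.5 + 5.5 + 4 + 1.5 = 12.5
(Check: W+ + W- = 21 should equal n(n+1)/2 = 21.)
Step 4: Test statistic W = min(W+, W-) = 8.5.
Step 5: Ties in |d|, so use the tie-corrected normal approximation.
        E[W] = n(n+1)/4 = 6*7/4 = 10.5.
        Tie groups: |d|=3 (t=2), |d|=8 (t=2); sum(t^3 - t) = 12.
        Var[W] = n(n+1)(2n+1)/24 - sum(t^3-t)/48 = 546/24 - 12/48 = 22.5.
        z = (W - E[W]) / sqrt(Var[W]) = (8.5 - 10.5) / 4.7434 = -0.4216.
        Two-sided p = 2*Phi(z) = 0.673290.
Step 6: alpha = 0.1. fail to reject H0.

W+ = 8.5, W- = 12.5, W = min = 8.5, p = 0.673290, fail to reject H0.
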